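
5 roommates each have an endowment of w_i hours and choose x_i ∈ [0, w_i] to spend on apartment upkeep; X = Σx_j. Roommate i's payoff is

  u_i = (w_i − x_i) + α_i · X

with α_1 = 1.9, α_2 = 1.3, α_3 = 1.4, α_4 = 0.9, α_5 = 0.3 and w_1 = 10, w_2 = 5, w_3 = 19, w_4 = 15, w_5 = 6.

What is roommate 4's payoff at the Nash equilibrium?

45.6

∂u_i/∂x_i = α_i − 1, so roommate i contributes w_i if α_i > 1, else 0.
α_i > 1 for i ∈ {1, 2, 3}; NE contributions (10, 5, 19, 0, 0), X = 34.
u_4 = (15 − 0) + 0.9·34 = 45.6.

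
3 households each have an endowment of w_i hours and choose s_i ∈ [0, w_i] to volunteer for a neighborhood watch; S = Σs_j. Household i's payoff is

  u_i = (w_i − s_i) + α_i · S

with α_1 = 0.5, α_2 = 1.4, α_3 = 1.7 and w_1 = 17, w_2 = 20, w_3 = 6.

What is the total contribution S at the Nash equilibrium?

∂u_i/∂s_i = α_i − 1, so household i contributes w_i if α_i > 1, else 0.
α_i > 1 for i ∈ {2, 3}; NE contributions (0, 20, 6), S = 26.

26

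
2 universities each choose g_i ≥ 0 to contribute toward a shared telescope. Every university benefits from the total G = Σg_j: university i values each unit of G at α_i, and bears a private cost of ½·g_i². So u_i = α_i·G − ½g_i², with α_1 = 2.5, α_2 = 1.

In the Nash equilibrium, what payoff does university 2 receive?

University i's FOC: ∂u_i/∂g_i = α_i − g_i = 0, so g_i* = α_i.
NE contributions = (2.5, 1); G = 3.5.
u_2 = α_2·G − ½·(g_2)² = 1·3.5 − ½·1² = 3.

3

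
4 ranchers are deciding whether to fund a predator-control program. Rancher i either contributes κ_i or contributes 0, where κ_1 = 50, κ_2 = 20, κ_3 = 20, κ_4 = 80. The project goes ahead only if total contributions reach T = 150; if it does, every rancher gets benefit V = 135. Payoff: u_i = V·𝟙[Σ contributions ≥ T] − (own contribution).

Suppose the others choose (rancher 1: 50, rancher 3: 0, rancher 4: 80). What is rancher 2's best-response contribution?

Others' total = 130. Contributing 20 brings total to 150 ≥ 150: gain V − κ_2 = 115.
Best response: 20.

20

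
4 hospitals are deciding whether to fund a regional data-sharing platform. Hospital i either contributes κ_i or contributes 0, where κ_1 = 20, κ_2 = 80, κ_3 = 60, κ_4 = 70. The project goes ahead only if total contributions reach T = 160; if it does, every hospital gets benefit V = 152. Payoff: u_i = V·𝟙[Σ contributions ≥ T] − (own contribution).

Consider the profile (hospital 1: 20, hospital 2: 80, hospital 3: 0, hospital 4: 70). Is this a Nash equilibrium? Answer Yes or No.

Yes

Total = 170 ≥ 160: provided.
Hospital 1 (pledges 20, payoff 132): dropping to 0 → total 150, payoff 0. No gain.
Hospital 2 (pledges 80, payoff 72): dropping to 0 → total 90, payoff 0. No gain.
Hospital 3 (pledges 0, payoff 152): pledging 60 → total 230, payoff 92. No gain.
Hospital 4 (pledges 70, payoff 82): dropping to 0 → total 100, payoff 0. No gain.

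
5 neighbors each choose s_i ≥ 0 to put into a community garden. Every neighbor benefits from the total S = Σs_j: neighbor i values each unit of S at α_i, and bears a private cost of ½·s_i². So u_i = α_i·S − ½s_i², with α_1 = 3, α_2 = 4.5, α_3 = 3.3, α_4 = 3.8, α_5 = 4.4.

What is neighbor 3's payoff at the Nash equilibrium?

Neighbor i's FOC: ∂u_i/∂s_i = α_i − s_i = 0, so s_i* = α_i.
NE contributions = (3, 4.5, 3.3, 3.8, 4.4); S = 19.
u_3 = α_3·S − ½·(s_3)² = 3.3·19 − ½·3.3² = 57.255.

57.255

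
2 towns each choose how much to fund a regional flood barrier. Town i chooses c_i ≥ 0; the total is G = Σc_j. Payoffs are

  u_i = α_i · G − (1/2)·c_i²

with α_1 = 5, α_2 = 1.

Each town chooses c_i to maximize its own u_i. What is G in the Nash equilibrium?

6

Town i's FOC: ∂u_i/∂c_i = α_i − c_i = 0, so c_i* = α_i.
NE contributions = (5, 1); G = 6.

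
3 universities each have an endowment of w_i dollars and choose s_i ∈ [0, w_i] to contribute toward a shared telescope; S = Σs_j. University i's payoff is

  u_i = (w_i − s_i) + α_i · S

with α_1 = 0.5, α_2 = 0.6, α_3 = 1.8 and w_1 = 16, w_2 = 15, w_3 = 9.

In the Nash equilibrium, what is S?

∂u_i/∂s_i = α_i − 1, so university i contributes w_i if α_i > 1, else 0.
α_i > 1 for i ∈ {3}; NE contributions (0, 0, 9), S = 9.

9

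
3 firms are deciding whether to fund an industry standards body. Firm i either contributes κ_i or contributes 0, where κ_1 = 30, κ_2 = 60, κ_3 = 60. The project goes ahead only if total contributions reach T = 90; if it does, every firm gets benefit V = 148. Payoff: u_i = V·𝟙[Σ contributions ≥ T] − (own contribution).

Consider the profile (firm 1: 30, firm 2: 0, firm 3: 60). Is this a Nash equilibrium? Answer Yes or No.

Yes

Total = 90 ≥ 90: provided.
Firm 1 (pledges 30, payoff 118): dropping to 0 → total 60, payoff 0. No gain.
Firm 2 (pledges 0, payoff 148): pledging 60 → total 150, payoff 88. No gain.
Firm 3 (pledges 60, payoff 88): dropping to 0 → total 30, payoff 0. No gain.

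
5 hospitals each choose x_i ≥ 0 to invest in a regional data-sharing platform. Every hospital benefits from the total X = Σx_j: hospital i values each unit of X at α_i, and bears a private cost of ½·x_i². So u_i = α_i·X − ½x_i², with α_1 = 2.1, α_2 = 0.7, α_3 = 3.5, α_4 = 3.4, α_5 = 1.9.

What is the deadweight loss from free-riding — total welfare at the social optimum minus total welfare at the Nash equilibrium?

Hospital i's FOC: ∂u_i/∂x_i = α_i − x_i = 0, so x_i* = α_i.
NE contributions = (2.1, 0.7, 3.5, 3.4, 1.9); X = 11.6.
W^NE = (Σα)·X − ½Σα_i² = 11.6² − ½·32.32 = 118.4.
Planner sets x_i = Σα_j = 11.6 for every i, so X^SO = 5·11.6 = 58.
W^SO = (Σα)·X^SO − ½·5·(Σα)² = (5/2)·11.6² = 336.4.
Deadweight loss = W^SO − W^NE = 218.

218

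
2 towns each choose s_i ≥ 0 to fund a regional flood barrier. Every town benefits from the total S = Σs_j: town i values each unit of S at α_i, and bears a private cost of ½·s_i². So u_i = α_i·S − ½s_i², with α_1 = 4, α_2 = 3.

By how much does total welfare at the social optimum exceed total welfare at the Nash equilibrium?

12.5

Town i's FOC: ∂u_i/∂s_i = α_i − s_i = 0, so s_i* = α_i.
NE contributions = (4, 3); S = 7.
W^NE = (Σα)·S − ½Σα_i² = 7² − ½·25 = 36.5.
Planner sets s_i = Σα_j = 7 for every i, so S^SO = 2·7 = 14.
W^SO = (Σα)·S^SO − ½·2·(Σα)² = (2/2)·7² = 49.
Deadweight loss = W^SO − W^NE = 12.5.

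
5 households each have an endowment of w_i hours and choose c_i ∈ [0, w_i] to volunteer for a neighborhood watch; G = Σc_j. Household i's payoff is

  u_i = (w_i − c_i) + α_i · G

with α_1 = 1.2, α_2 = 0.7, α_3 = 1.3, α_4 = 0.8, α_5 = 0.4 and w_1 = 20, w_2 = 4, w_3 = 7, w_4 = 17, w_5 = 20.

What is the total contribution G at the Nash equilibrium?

27

∂u_i/∂c_i = α_i − 1, so household i contributes w_i if α_i > 1, else 0.
α_i > 1 for i ∈ {1, 3}; NE contributions (20, 0, 7, 0, 0), G = 27.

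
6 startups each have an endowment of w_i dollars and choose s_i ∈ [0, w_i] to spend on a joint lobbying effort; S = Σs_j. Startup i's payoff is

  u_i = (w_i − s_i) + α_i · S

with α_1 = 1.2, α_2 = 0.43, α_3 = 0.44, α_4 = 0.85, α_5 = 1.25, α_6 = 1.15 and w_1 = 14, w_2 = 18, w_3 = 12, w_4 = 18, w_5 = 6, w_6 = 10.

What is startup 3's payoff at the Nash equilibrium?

∂u_i/∂s_i = α_i − 1, so startup i contributes w_i if α_i > 1, else 0.
α_i > 1 for i ∈ {1, 5, 6}; NE contributions (14, 0, 0, 0, 6, 10), S = 30.
u_3 = (12 − 0) + 0.44·30 = 25.2.

25.2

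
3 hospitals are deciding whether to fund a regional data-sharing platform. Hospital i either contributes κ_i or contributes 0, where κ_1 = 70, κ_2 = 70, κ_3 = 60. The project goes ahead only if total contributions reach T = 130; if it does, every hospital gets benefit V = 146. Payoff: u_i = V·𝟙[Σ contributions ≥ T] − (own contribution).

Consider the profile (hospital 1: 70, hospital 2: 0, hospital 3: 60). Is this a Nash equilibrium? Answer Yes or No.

Total = 130 ≥ 130: provided.
Hospital 1 (pledges 70, payoff 76): dropping to 0 → total 60, payoff 0. No gain.
Hospital 2 (pledges 0, payoff 146): pledging 70 → total 200, payoff 76. No gain.
Hospital 3 (pledges 60, payoff 86): dropping to 0 → total 70, payoff 0. No gain.

Yes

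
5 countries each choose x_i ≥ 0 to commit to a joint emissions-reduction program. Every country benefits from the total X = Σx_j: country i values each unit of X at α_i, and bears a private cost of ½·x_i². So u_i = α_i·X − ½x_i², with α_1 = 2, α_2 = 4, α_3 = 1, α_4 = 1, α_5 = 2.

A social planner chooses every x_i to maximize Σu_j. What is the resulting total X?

Planner FOC: ∂(Σu_j)/∂x_i = (Σα_j) − x_i = 0, so x_i^SO = Σα_j = 10 for every i; X^SO = 50.

50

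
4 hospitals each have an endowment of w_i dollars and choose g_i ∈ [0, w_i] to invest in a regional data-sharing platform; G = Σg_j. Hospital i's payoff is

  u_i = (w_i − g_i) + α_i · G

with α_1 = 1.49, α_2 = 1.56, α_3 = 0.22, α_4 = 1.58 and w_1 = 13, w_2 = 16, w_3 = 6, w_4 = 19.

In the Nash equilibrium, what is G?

∂u_i/∂g_i = α_i − 1, so hospital i contributes w_i if α_i > 1, else 0.
α_i > 1 for i ∈ {1, 2, 4}; NE contributions (13, 16, 0, 19), G = 48.

48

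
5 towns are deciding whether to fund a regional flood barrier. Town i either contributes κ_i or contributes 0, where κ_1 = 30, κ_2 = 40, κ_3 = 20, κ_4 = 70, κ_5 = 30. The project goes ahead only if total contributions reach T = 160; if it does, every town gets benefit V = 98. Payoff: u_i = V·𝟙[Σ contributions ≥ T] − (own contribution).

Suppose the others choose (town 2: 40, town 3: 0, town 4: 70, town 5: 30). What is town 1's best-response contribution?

Others' total = 140. Contributing 30 brings total to 170 ≥ 160: gain V − κ_1 = 68.
Best response: 30.

30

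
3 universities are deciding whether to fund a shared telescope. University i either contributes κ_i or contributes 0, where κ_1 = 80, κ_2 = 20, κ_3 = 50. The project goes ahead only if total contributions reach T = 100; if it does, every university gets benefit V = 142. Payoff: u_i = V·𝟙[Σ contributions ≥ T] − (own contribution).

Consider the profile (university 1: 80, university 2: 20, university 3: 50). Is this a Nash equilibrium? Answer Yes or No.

No

Total = 150 ≥ 100: provided.
University 1 (pledges 80, payoff 62): dropping to 0 → total 70, payoff 0. No gain.
University 2 (pledges 20, payoff 122): dropping to 0 → total 130, payoff 142. Profitable deviation.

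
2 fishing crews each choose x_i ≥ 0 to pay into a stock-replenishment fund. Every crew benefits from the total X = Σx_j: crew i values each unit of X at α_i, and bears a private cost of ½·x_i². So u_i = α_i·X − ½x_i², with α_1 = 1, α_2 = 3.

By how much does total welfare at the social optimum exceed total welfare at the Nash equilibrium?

Crew i's FOC: ∂u_i/∂x_i = α_i − x_i = 0, so x_i* = α_i.
NE contributions = (1, 3); X = 4.
W^NE = (Σα)·X − ½Σα_i² = 4² − ½·10 = 11.
Planner sets x_i = Σα_j = 4 for every i, so X^SO = 2·4 = 8.
W^SO = (Σα)·X^SO − ½·2·(Σα)² = (2/2)·4² = 16.
Deadweight loss = W^SO − W^NE = 5.

5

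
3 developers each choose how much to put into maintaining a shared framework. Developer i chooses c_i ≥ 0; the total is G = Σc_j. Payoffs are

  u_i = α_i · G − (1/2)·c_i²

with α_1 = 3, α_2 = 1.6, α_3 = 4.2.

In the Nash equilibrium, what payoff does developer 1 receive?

Developer i's FOC: ∂u_i/∂c_i = α_i − c_i = 0, so c_i* = α_i.
NE contributions = (3, 1.6, 4.2); G = 8.8.
u_1 = α_1·G − ½·(c_1)² = 3·8.8 − ½·3² = 21.9.

21.9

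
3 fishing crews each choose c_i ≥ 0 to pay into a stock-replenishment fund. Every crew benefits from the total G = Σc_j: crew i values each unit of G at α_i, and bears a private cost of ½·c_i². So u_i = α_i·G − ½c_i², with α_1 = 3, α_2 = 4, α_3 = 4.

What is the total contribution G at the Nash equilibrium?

11

Crew i's FOC: ∂u_i/∂c_i = α_i − c_i = 0, so c_i* = α_i.
NE contributions = (3, 4, 4); G = 11.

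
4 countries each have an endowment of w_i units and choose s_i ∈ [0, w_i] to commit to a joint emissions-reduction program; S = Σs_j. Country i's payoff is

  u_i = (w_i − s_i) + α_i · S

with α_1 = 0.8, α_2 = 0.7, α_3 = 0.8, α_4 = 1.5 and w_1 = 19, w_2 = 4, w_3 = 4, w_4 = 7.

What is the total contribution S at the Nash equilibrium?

7

∂u_i/∂s_i = α_i − 1, so country i contributes w_i if α_i > 1, else 0.
α_i > 1 for i ∈ {4}; NE contributions (0, 0, 0, 7), S = 7.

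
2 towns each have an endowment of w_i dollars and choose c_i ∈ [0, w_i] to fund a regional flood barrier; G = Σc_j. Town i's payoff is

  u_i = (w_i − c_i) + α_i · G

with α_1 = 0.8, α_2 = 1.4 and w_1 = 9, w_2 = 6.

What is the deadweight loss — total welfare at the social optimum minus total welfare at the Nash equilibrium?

10.8

∂u_i/∂c_i = α_i − 1, so town i contributes w_i if α_i > 1, else 0.
α_i > 1 for i ∈ {2}; NE contributions (0, 6), G = 6.
W^NE = Σw_i − G^NE + (Σα_i)·G^NE = 15 + 1.2·6 = 22.2.
Planner: ∂(Σu_j)/∂c_i = Σα_j − 1 = 1.2 > 0, so everyone contributes w_i; G^SO = 15, W^SO = 15 + 1.2·15 = 33.
Deadweight loss = 10.8.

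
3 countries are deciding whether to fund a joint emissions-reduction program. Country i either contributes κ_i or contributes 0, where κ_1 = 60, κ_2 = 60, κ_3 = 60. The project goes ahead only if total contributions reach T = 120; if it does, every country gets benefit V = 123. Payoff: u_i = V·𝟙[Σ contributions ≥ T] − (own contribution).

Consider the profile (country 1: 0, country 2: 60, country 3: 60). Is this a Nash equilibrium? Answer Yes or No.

Yes

Total = 120 ≥ 120: provided.
Country 1 (pledges 0, payoff 123): pledging 60 → total 180, payoff 63. No gain.
Country 2 (pledges 60, payoff 63): dropping to 0 → total 60, payoff 0. No gain.
Country 3 (pledges 60, payoff 63): dropping to 0 → total 60, payoff 0. No gain.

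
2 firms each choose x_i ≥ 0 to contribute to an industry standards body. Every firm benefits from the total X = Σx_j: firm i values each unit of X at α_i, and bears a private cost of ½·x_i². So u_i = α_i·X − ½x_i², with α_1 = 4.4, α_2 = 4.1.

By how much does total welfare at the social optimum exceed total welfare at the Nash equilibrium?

Firm i's FOC: ∂u_i/∂x_i = α_i − x_i = 0, so x_i* = α_i.
NE contributions = (4.4, 4.1); X = 8.5.
W^NE = (Σα)·X − ½Σα_i² = 8.5² − ½·36.17 = 54.165.
Planner sets x_i = Σα_j = 8.5 for every i, so X^SO = 2·8.5 = 17.
W^SO = (Σα)·X^SO − ½·2·(Σα)² = (2/2)·8.5² = 72.25.
Deadweight loss = W^SO − W^NE = 18.085.

18.085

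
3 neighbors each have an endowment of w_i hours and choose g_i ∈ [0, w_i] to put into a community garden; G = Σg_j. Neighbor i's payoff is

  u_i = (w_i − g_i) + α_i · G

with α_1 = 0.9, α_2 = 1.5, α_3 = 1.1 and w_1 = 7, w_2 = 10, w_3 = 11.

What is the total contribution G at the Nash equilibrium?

∂u_i/∂g_i = α_i − 1, so neighbor i contributes w_i if α_i > 1, else 0.
α_i > 1 for i ∈ {2, 3}; NE contributions (0, 10, 11), G = 21.

21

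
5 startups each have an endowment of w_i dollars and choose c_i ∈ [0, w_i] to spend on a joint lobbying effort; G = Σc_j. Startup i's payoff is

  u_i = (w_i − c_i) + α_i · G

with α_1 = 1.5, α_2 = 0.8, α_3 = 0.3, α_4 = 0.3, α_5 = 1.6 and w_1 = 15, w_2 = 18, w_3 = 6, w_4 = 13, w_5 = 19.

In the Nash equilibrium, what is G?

∂u_i/∂c_i = α_i − 1, so startup i contributes w_i if α_i > 1, else 0.
α_i > 1 for i ∈ {1, 5}; NE contributions (15, 0, 0, 0, 19), G = 34.

34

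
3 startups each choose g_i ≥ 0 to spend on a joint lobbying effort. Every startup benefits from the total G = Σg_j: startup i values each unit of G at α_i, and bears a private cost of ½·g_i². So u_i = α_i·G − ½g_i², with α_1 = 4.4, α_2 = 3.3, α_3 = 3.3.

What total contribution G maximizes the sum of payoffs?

Planner FOC: ∂(Σu_j)/∂g_i = (Σα_j) − g_i = 0, so g_i^SO = Σα_j = 11 for every i; G^SO = 33.

33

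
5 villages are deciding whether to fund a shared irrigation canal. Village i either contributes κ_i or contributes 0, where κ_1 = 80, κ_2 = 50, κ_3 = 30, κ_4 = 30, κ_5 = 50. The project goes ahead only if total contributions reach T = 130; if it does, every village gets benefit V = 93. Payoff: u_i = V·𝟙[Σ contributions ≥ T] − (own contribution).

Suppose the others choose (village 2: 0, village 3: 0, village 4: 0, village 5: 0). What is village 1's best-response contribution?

0

Others' total = 0. Even contributing 80 gives 80 < 130: no benefit either way.
Best response: 0.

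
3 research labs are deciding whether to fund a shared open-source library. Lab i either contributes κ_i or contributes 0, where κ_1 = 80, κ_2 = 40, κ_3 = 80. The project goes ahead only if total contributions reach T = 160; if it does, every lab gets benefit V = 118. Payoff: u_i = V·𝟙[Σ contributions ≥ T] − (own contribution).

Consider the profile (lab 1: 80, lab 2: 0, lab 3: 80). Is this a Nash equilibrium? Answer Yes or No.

Yes

Total = 160 ≥ 160: provided.
Lab 1 (pledges 80, payoff 38): dropping to 0 → total 80, payoff 0. No gain.
Lab 2 (pledges 0, payoff 118): pledging 40 → total 200, payoff 78. No gain.
Lab 3 (pledges 80, payoff 38): dropping to 0 → total 80, payoff 0. No gain.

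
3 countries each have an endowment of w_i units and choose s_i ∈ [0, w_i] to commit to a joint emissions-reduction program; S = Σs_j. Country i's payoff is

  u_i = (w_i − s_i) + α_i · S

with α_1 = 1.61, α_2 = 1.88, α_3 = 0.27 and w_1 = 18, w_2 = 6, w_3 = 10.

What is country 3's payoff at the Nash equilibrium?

16.48

∂u_i/∂s_i = α_i − 1, so country i contributes w_i if α_i > 1, else 0.
α_i > 1 for i ∈ {1, 2}; NE contributions (18, 6, 0), S = 24.
u_3 = (10 − 0) + 0.27·24 = 16.48.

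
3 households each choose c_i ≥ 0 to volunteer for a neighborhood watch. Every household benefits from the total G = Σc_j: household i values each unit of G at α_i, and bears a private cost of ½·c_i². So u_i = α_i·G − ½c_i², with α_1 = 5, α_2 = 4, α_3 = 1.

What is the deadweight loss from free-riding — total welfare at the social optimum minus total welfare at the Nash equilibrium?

71

Household i's FOC: ∂u_i/∂c_i = α_i − c_i = 0, so c_i* = α_i.
NE contributions = (5, 4, 1); G = 10.
W^NE = (Σα)·G − ½Σα_i² = 10² − ½·42 = 79.
Planner sets c_i = Σα_j = 10 for every i, so G^SO = 3·10 = 30.
W^SO = (Σα)·G^SO − ½·3·(Σα)² = (3/2)·10² = 150.
Deadweight loss = W^SO − W^NE = 71.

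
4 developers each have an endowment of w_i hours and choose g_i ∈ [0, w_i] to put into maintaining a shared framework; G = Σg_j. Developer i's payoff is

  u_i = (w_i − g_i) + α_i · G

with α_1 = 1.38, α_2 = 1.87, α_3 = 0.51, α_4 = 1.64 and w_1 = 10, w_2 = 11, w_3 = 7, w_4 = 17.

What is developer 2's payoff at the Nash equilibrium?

71.06

∂u_i/∂g_i = α_i − 1, so developer i contributes w_i if α_i > 1, else 0.
α_i > 1 for i ∈ {1, 2, 4}; NE contributions (10, 11, 0, 17), G = 38.
u_2 = (11 − 11) + 1.87·38 = 71.06.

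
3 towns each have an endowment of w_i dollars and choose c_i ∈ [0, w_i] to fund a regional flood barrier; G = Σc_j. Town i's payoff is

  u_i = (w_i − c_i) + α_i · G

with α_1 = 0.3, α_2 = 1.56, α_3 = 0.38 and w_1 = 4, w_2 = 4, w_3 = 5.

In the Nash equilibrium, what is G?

4

∂u_i/∂c_i = α_i − 1, so town i contributes w_i if α_i > 1, else 0.
α_i > 1 for i ∈ {2}; NE contributions (0, 4, 0), G = 4.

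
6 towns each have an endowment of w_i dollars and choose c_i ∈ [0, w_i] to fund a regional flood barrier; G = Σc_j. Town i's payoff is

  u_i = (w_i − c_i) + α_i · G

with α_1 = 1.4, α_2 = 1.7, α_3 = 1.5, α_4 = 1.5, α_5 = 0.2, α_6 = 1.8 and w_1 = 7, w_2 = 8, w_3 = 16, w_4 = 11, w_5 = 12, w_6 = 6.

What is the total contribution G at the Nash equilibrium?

∂u_i/∂c_i = α_i − 1, so town i contributes w_i if α_i > 1, else 0.
α_i > 1 for i ∈ {1, 2, 3, 4, 6}; NE contributions (7, 8, 16, 11, 0, 6), G = 48.

48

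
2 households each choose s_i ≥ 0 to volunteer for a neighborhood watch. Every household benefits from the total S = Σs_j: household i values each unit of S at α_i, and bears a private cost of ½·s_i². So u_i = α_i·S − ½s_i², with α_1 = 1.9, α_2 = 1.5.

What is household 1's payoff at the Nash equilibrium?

Household i's FOC: ∂u_i/∂s_i = α_i − s_i = 0, so s_i* = α_i.
NE contributions = (1.9, 1.5); S = 3.4.
u_1 = α_1·S − ½·(s_1)² = 1.9·3.4 − ½·1.9² = 4.655.

4.655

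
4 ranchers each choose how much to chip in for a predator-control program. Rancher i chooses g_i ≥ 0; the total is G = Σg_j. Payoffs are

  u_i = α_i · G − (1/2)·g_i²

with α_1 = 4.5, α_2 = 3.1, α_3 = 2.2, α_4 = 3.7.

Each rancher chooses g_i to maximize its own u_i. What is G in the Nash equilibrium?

13.5

Rancher i's FOC: ∂u_i/∂g_i = α_i − g_i = 0, so g_i* = α_i.
NE contributions = (4.5, 3.1, 2.2, 3.7); G = 13.5.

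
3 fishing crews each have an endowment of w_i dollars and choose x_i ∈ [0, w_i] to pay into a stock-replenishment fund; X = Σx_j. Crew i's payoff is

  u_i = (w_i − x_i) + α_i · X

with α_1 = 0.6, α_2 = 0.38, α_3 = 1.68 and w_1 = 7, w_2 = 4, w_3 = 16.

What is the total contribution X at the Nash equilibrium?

∂u_i/∂x_i = α_i − 1, so crew i contributes w_i if α_i > 1, else 0.
α_i > 1 for i ∈ {3}; NE contributions (0, 0, 16), X = 16.

16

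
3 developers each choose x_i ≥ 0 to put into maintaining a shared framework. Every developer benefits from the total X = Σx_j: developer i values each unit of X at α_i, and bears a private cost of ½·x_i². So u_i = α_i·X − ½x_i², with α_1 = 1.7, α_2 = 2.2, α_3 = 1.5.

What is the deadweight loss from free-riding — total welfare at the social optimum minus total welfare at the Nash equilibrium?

19.57

Developer i's FOC: ∂u_i/∂x_i = α_i − x_i = 0, so x_i* = α_i.
NE contributions = (1.7, 2.2, 1.5); X = 5.4.
W^NE = (Σα)·X − ½Σα_i² = 5.4² − ½·9.98 = 24.17.
Planner sets x_i = Σα_j = 5.4 for every i, so X^SO = 3·5.4 = 16.2.
W^SO = (Σα)·X^SO − ½·3·(Σα)² = (3/2)·5.4² = 43.74.
Deadweight loss = W^SO − W^NE = 19.57.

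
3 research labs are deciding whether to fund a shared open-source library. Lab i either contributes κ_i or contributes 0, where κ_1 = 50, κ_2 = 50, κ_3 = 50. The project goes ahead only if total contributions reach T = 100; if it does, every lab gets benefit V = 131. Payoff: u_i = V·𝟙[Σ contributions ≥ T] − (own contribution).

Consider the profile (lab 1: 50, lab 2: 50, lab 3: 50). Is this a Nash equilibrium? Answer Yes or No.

Total = 150 ≥ 100: provided.
Lab 1 (pledges 50, payoff 81): dropping to 0 → total 100, payoff 131. Profitable deviation.

No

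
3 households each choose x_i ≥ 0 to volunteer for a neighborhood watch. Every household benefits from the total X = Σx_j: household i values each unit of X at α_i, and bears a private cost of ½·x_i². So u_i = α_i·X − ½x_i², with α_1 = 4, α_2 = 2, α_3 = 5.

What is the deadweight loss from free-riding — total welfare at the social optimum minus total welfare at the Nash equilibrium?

83

Household i's FOC: ∂u_i/∂x_i = α_i − x_i = 0, so x_i* = α_i.
NE contributions = (4, 2, 5); X = 11.
W^NE = (Σα)·X − ½Σα_i² = 11² − ½·45 = 98.5.
Planner sets x_i = Σα_j = 11 for every i, so X^SO = 3·11 = 33.
W^SO = (Σα)·X^SO − ½·3·(Σα)² = (3/2)·11² = 181.5.
Deadweight loss = W^SO − W^NE = 83.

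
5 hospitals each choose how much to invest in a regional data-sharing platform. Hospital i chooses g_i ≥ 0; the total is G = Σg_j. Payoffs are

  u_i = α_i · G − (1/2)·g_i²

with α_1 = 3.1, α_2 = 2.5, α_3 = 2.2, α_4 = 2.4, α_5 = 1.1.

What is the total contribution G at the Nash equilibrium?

Hospital i's FOC: ∂u_i/∂g_i = α_i − g_i = 0, so g_i* = α_i.
NE contributions = (3.1, 2.5, 2.2, 2.4, 1.1); G = 11.3.

11.3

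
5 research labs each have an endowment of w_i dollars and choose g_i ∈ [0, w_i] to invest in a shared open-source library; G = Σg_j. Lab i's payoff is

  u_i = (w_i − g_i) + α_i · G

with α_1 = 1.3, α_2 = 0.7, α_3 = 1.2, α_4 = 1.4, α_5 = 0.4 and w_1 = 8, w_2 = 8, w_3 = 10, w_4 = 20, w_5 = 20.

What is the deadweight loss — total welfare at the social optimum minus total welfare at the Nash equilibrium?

∂u_i/∂g_i = α_i − 1, so lab i contributes w_i if α_i > 1, else 0.
α_i > 1 for i ∈ {1, 3, 4}; NE contributions (8, 0, 10, 20, 0), G = 38.
W^NE = Σw_i − G^NE + (Σα_i)·G^NE = 66 + 4·38 = 218.
Planner: ∂(Σu_j)/∂g_i = Σα_j − 1 = 4 > 0, so everyone contributes w_i; G^SO = 66, W^SO = 66 + 4·66 = 330.
Deadweight loss = 112.

112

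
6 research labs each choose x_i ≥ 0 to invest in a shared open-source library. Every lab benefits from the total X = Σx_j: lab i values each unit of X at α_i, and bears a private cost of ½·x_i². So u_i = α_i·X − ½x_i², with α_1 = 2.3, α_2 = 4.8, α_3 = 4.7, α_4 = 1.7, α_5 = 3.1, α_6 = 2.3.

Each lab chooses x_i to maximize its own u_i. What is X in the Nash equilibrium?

18.9

Lab i's FOC: ∂u_i/∂x_i = α_i − x_i = 0, so x_i* = α_i.
NE contributions = (2.3, 4.8, 4.7, 1.7, 3.1, 2.3); X = 18.9.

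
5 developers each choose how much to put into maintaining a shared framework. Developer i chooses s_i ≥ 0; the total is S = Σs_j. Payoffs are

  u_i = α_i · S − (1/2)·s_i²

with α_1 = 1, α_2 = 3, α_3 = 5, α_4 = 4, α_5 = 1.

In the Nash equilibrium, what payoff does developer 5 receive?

13.5

Developer i's FOC: ∂u_i/∂s_i = α_i − s_i = 0, so s_i* = α_i.
NE contributions = (1, 3, 5, 4, 1); S = 14.
u_5 = α_5·S − ½·(s_5)² = 1·14 − ½·1² = 13.5.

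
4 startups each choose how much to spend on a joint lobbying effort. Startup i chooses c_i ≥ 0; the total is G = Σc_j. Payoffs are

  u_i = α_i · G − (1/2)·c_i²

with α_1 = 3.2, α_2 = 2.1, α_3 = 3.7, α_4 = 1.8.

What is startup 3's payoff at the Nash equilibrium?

Startup i's FOC: ∂u_i/∂c_i = α_i − c_i = 0, so c_i* = α_i.
NE contributions = (3.2, 2.1, 3.7, 1.8); G = 10.8.
u_3 = α_3·G − ½·(c_3)² = 3.7·10.8 − ½·3.7² = 33.115.

33.115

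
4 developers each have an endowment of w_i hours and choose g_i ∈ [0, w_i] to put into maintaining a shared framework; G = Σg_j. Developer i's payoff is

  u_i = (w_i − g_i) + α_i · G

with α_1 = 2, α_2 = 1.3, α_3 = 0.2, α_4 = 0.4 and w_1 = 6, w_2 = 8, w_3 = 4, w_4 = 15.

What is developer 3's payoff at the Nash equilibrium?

∂u_i/∂g_i = α_i − 1, so developer i contributes w_i if α_i > 1, else 0.
α_i > 1 for i ∈ {1, 2}; NE contributions (6, 8, 0, 0), G = 14.
u_3 = (4 − 0) + 0.2·14 = 6.8.

6.8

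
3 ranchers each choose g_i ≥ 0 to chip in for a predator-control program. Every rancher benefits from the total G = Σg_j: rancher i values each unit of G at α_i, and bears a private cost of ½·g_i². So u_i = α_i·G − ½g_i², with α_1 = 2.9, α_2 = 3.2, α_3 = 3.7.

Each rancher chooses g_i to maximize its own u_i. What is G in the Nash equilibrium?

Rancher i's FOC: ∂u_i/∂g_i = α_i − g_i = 0, so g_i* = α_i.
NE contributions = (2.9, 3.2, 3.7); G = 9.8.

9.8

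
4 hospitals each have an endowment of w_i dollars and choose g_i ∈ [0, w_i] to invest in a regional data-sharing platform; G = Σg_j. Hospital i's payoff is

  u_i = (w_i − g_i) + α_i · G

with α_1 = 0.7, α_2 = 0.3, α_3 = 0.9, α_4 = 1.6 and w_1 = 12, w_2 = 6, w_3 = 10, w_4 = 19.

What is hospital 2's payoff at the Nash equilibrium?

11.7

∂u_i/∂g_i = α_i − 1, so hospital i contributes w_i if α_i > 1, else 0.
α_i > 1 for i ∈ {4}; NE contributions (0, 0, 0, 19), G = 19.
u_2 = (6 − 0) + 0.3·19 = 11.7.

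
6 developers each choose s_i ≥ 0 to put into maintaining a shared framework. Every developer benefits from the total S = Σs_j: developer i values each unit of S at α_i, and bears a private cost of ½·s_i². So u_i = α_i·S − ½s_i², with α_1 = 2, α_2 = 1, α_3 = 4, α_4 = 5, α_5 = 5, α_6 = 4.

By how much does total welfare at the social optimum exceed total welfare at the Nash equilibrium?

925.5

Developer i's FOC: ∂u_i/∂s_i = α_i − s_i = 0, so s_i* = α_i.
NE contributions = (2, 1, 4, 5, 5, 4); S = 21.
W^NE = (Σα)·S − ½Σα_i² = 21² − ½·87 = 397.5.
Planner sets s_i = Σα_j = 21 for every i, so S^SO = 6·21 = 126.
W^SO = (Σα)·S^SO − ½·6·(Σα)² = (6/2)·21² = 1323.
Deadweight loss = W^SO − W^NE = 925.5.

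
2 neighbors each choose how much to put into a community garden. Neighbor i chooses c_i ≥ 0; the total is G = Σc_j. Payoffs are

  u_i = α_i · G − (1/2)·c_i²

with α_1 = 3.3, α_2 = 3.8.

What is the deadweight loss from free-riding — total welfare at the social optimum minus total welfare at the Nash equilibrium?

12.665

Neighbor i's FOC: ∂u_i/∂c_i = α_i − c_i = 0, so c_i* = α_i.
NE contributions = (3.3, 3.8); G = 7.1.
W^NE = (Σα)·G − ½Σα_i² = 7.1² − ½·25.33 = 37.745.
Planner sets c_i = Σα_j = 7.1 for every i, so G^SO = 2·7.1 = 14.2.
W^SO = (Σα)·G^SO − ½·2·(Σα)² = (2/2)·7.1² = 50.41.
Deadweight loss = W^SO − W^NE = 12.665.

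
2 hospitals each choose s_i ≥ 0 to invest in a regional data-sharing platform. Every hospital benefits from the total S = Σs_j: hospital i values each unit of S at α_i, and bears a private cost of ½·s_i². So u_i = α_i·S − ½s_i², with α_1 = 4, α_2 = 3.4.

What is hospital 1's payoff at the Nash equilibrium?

21.6

Hospital i's FOC: ∂u_i/∂s_i = α_i − s_i = 0, so s_i* = α_i.
NE contributions = (4, 3.4); S = 7.4.
u_1 = α_1·S − ½·(s_1)² = 4·7.4 − ½·4² = 21.6.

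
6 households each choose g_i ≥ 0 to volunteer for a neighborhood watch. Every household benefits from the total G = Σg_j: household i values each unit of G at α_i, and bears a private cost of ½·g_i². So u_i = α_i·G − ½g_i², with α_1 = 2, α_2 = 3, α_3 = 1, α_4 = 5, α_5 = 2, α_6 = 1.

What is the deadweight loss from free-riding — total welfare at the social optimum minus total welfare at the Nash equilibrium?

Household i's FOC: ∂u_i/∂g_i = α_i − g_i = 0, so g_i* = α_i.
NE contributions = (2, 3, 1, 5, 2, 1); G = 14.
W^NE = (Σα)·G − ½Σα_i² = 14² − ½·44 = 174.
Planner sets g_i = Σα_j = 14 for every i, so G^SO = 6·14 = 84.
W^SO = (Σα)·G^SO − ½·6·(Σα)² = (6/2)·14² = 588.
Deadweight loss = W^SO − W^NE = 414.

414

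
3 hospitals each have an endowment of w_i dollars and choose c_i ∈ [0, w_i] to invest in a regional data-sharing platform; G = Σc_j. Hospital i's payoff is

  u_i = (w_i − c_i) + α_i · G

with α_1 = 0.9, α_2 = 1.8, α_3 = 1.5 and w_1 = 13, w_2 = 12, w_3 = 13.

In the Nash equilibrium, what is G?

25

∂u_i/∂c_i = α_i − 1, so hospital i contributes w_i if α_i > 1, else 0.
α_i > 1 for i ∈ {2, 3}; NE contributions (0, 12, 13), G = 25.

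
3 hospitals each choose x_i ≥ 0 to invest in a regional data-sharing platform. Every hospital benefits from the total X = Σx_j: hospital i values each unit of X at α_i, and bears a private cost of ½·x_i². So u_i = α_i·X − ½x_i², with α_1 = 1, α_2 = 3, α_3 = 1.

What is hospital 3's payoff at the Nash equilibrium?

4.5

Hospital i's FOC: ∂u_i/∂x_i = α_i − x_i = 0, so x_i* = α_i.
NE contributions = (1, 3, 1); X = 5.
u_3 = α_3·X − ½·(x_3)² = 1·5 − ½·1² = 4.5.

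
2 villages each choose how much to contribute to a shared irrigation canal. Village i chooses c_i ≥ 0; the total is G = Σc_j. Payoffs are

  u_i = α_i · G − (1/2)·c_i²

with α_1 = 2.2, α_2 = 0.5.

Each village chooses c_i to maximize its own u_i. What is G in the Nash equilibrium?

2.7

Village i's FOC: ∂u_i/∂c_i = α_i − c_i = 0, so c_i* = α_i.
NE contributions = (2.2, 0.5); G = 2.7.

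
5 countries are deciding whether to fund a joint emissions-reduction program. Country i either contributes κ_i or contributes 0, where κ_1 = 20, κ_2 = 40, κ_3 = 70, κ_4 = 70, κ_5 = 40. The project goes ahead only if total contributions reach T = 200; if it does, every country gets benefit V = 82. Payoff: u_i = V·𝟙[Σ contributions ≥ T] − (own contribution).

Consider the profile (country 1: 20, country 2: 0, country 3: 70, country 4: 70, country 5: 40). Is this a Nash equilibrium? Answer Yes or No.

Total = 200 ≥ 200: provided.
Country 1 (pledges 20, payoff 62): dropping to 0 → total 180, payoff 0. No gain.
Country 2 (pledges 0, payoff 82): pledging 40 → total 240, payoff 42. No gain.
Country 3 (pledges 70, payoff 12): dropping to 0 → total 130, payoff 0. No gain.
Country 4 (pledges 70, payoff 12): dropping to 0 → total 130, payoff 0. No gain.
Country 5 (pledges 40, payoff 42): dropping to 0 → total 160, payoff 0. No gain.

Yes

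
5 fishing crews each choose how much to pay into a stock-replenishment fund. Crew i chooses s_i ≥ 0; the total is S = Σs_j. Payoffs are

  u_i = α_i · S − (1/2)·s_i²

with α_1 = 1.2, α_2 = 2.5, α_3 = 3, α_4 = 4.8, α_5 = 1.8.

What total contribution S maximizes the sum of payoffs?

66.5

Planner FOC: ∂(Σu_j)/∂s_i = (Σα_j) − s_i = 0, so s_i^SO = Σα_j = 13.3 for every i; S^SO = 66.5.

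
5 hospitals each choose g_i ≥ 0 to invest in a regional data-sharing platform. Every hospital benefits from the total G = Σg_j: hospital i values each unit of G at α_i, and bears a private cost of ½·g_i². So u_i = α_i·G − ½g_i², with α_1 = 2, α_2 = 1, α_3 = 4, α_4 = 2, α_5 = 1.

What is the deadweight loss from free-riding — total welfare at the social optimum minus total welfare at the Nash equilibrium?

163

Hospital i's FOC: ∂u_i/∂g_i = α_i − g_i = 0, so g_i* = α_i.
NE contributions = (2, 1, 4, 2, 1); G = 10.
W^NE = (Σα)·G − ½Σα_i² = 10² − ½·26 = 87.
Planner sets g_i = Σα_j = 10 for every i, so G^SO = 5·10 = 50.
W^SO = (Σα)·G^SO − ½·5·(Σα)² = (5/2)·10² = 250.
Deadweight loss = W^SO − W^NE = 163.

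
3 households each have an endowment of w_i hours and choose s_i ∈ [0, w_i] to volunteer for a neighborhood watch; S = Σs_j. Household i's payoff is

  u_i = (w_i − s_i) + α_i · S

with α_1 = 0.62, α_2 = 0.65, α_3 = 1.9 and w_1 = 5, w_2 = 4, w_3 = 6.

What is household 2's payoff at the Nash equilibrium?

7.9

∂u_i/∂s_i = α_i − 1, so household i contributes w_i if α_i > 1, else 0.
α_i > 1 for i ∈ {3}; NE contributions (0, 0, 6), S = 6.
u_2 = (4 − 0) + 0.65·6 = 7.9.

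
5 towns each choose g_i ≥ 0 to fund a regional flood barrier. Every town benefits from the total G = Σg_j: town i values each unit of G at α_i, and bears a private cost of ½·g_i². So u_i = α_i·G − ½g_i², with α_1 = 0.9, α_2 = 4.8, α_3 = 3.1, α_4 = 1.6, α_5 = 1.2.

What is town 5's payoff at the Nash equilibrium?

13.2

Town i's FOC: ∂u_i/∂g_i = α_i − g_i = 0, so g_i* = α_i.
NE contributions = (0.9, 4.8, 3.1, 1.6, 1.2); G = 11.6.
u_5 = α_5·G − ½·(g_5)² = 1.2·11.6 − ½·1.2² = 13.2.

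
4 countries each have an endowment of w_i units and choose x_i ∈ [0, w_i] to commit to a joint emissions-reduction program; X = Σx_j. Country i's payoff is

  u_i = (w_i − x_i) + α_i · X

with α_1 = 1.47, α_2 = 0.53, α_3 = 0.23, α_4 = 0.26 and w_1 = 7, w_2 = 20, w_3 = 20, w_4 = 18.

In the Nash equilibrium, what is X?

7

∂u_i/∂x_i = α_i − 1, so country i contributes w_i if α_i > 1, else 0.
α_i > 1 for i ∈ {1}; NE contributions (7, 0, 0, 0), X = 7.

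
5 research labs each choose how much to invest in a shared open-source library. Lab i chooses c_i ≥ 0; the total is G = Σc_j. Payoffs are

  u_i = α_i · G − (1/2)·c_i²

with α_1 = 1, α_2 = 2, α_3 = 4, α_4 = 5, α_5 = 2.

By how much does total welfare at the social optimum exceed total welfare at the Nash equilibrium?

Lab i's FOC: ∂u_i/∂c_i = α_i − c_i = 0, so c_i* = α_i.
NE contributions = (1, 2, 4, 5, 2); G = 14.
W^NE = (Σα)·G − ½Σα_i² = 14² − ½·50 = 171.
Planner sets c_i = Σα_j = 14 for every i, so G^SO = 5·14 = 70.
W^SO = (Σα)·G^SO − ½·5·(Σα)² = (5/2)·14² = 490.
Deadweight loss = W^SO − W^NE = 319.

319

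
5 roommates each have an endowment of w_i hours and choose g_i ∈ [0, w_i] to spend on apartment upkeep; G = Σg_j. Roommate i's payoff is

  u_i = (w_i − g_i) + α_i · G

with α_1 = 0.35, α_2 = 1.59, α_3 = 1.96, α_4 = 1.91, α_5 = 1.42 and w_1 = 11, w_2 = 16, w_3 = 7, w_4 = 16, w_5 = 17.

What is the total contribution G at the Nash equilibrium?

56

∂u_i/∂g_i = α_i − 1, so roommate i contributes w_i if α_i > 1, else 0.
α_i > 1 for i ∈ {2, 3, 4, 5}; NE contributions (0, 16, 7, 16, 17), G = 56.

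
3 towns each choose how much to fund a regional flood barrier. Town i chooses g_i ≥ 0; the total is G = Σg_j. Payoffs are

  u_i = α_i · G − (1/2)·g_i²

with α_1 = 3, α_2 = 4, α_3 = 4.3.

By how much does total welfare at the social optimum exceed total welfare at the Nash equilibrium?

85.59

Town i's FOC: ∂u_i/∂g_i = α_i − g_i = 0, so g_i* = α_i.
NE contributions = (3, 4, 4.3); G = 11.3.
W^NE = (Σα)·G − ½Σα_i² = 11.3² − ½·43.49 = 105.945.
Planner sets g_i = Σα_j = 11.3 for every i, so G^SO = 3·11.3 = 33.9.
W^SO = (Σα)·G^SO − ½·3·(Σα)² = (3/2)·11.3² = 191.535.
Deadweight loss = W^SO − W^NE = 85.59.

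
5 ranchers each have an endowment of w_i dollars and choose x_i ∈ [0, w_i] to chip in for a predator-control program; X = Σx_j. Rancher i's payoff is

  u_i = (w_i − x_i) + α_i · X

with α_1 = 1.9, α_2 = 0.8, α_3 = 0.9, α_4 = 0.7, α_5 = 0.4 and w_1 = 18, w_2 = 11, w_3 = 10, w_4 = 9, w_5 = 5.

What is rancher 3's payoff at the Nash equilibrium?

26.2

∂u_i/∂x_i = α_i − 1, so rancher i contributes w_i if α_i > 1, else 0.
α_i > 1 for i ∈ {1}; NE contributions (18, 0, 0, 0, 0), X = 18.
u_3 = (10 − 0) + 0.9·18 = 26.2.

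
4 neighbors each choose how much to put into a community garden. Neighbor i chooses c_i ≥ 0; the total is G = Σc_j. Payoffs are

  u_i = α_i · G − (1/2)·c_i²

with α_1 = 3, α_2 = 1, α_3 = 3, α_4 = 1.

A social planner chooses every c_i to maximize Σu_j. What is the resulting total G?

Planner FOC: ∂(Σu_j)/∂c_i = (Σα_j) − c_i = 0, so c_i^SO = Σα_j = 8 for every i; G^SO = 32.

32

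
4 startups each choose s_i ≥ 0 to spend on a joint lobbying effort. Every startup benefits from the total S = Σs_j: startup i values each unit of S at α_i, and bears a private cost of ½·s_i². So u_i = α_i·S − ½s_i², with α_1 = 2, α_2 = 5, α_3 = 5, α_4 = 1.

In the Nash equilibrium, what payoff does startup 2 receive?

Startup i's FOC: ∂u_i/∂s_i = α_i − s_i = 0, so s_i* = α_i.
NE contributions = (2, 5, 5, 1); S = 13.
u_2 = α_2·S − ½·(s_2)² = 5·13 − ½·5² = 52.5.

52.5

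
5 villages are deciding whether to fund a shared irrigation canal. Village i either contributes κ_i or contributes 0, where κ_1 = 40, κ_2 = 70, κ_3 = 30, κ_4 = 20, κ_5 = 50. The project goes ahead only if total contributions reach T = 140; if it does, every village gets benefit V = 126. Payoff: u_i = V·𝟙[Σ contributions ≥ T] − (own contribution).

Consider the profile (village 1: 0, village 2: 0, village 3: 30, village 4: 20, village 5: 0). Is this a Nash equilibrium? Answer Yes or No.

Total = 50 < 140: not provided.
Village 1 (pledges 0, payoff 0): pledging 40 → total 90, payoff -40. No gain.
Village 2 (pledges 0, payoff 0): pledging 70 → total 120, payoff -70. No gain.
Village 3 (pledges 30, payoff -30): dropping to 0 → total 20, payoff 0. Profitable deviation.

No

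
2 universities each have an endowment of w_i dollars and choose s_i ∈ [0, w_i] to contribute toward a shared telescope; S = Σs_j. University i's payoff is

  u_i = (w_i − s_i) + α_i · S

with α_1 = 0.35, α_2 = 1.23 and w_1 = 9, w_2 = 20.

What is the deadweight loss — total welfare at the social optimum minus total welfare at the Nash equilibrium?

∂u_i/∂s_i = α_i − 1, so university i contributes w_i if α_i > 1, else 0.
α_i > 1 for i ∈ {2}; NE contributions (0, 20), S = 20.
W^NE = Σw_i − S^NE + (Σα_i)·S^NE = 29 + 0.58·20 = 40.6.
Planner: ∂(Σu_j)/∂s_i = Σα_j − 1 = 0.58 > 0, so everyone contributes w_i; S^SO = 29, W^SO = 29 + 0.58·29 = 45.82.
Deadweight loss = 5.22.

5.22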